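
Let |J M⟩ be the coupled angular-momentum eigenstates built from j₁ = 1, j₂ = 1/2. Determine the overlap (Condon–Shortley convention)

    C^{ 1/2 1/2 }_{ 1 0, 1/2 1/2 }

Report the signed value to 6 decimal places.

−√(1/3) ≈ -0.577350

√[2·1!1!0!/3! · 1!1!1!0!1!0!] = √(1/3)
  +(−1)^1/∏(1,0,0,0,1,0)! = -1  (running -1)
⟨..|..⟩ = √(1/3)·(-1) = -0.577350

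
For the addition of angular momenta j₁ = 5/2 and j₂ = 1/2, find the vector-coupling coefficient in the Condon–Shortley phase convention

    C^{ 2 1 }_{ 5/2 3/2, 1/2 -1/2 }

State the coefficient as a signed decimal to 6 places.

+√(2/3) = +0.816497

j₁+j₂−J=1  J+j₁−j₂=4  J−j₁+j₂=0  j₁+j₂+J+1=6
(j₁±m₁, j₂±m₂, J±M) = (4,1,0,1,3,1)
P² = 24
sum k=0..0:
  [0] +1/6 = 1/6
S = 1/6
C² = P²·S² = 2/3 ; C = +0.816497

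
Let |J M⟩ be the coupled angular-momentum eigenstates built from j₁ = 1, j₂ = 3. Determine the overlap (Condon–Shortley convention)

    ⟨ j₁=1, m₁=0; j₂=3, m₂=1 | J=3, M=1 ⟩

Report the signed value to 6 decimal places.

−√(1/12) = -0.288675

triangle: 1!·1!·5!/8! = 120/40320
(j±m)!: 1!·1!·4!·2!·4!·2! = 2304
prefactor² = (2J+1)·Δ·N² = 48
  k=0: +1/(0!·1!·1!·4!·0!·1!) = 1/24
  k=1: −1/(1!·0!·0!·3!·1!·2!) = -1/12
Σ = -1/24  ⇒  CG² = 48·(-1/24)² = 1/12
CG = −√(1/12) = -0.288675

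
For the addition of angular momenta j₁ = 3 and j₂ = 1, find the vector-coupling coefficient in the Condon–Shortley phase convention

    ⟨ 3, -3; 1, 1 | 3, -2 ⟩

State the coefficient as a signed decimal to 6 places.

triangle: 1!×5!×1!/8! = 120/40320
(j±m)!: 0!×6!×2!×0!×1!×5! = 172800
prefactor² = (2J+1)×Δ×N² = 3600
  k=1: −1/(1!×0!×5!×1!×0!×0!) = -1/120
Σ = -1/120  ⇒  CG² = 3600×(-1/120)² = 1/4
CG = −√(1/4) = -0.500000

−√(1/4) ≈ -0.500000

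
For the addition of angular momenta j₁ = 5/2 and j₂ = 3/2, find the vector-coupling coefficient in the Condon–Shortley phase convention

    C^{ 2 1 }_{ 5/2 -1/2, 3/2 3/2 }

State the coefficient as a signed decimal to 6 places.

+0.566947  (= +√(9/28))

√[5·2!3!1!/7! · 2!3!3!0!3!1!] = √(36/7)
  +(−1)^2/∏(2,0,1,1,2,0)! = 1/4  (running 1/4)
⟨..|..⟩ = √(36/7)·(1/4) = +0.566947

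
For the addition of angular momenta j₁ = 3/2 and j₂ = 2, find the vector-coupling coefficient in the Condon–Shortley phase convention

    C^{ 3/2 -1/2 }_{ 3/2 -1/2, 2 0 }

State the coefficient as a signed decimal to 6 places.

−√(1/5) = -0.447214

√[4·2!1!2!/6! · 1!2!2!2!1!2!] = √(16/45)
  +(−1)^1/∏(1,1,1,1,0,1)! = -1  (running -1)
  +(−1)^2/∏(2,0,0,0,1,2)! = 1/4  (running -3/4)
⟨..|..⟩ = √(16/45)·(-3/4) = -0.447214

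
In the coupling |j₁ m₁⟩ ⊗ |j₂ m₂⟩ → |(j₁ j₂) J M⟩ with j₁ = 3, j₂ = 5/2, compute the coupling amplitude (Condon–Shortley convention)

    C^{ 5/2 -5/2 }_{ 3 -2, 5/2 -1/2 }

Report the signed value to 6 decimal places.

+0.597614

triangle: 3!*3!*2!/9! = 72/362880
(j±m)!: 1!*5!*2!*3!*0!*5! = 172800
prefactor² = (2J+1)*Δ*N² = 1440/7
  k=2: +1/(2!*1!*3!*0!*0!*2!) = 1/24
Σ = 1/24  ⇒  CG² = 1440/7*1/24² = 5/14
CG = +√(5/14) = +0.597614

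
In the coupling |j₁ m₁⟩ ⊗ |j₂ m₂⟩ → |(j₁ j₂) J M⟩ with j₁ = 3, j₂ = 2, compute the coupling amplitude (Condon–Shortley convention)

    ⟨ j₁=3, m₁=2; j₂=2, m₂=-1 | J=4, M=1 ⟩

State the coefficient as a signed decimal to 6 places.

j₁+j₂−J=1  J+j₁−j₂=5  J−j₁+j₂=3  j₁+j₂+J+1=10
(j₁±m₁, j₂±m₂, J±M) = (5,1,1,3,5,3)
P² = 6480/7
sum k=0..1:
  [0] +1/48 = 1/48
  [1] −1/720 = -1/720
S = 7/360
C² = P²·S² = 7/20 ; C = +0.591608

+0.591608  (= +√(7/20))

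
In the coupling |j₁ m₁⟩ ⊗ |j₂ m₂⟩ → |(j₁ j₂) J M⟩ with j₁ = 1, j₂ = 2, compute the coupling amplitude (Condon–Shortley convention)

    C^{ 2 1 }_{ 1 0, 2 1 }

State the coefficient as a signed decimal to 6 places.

−√(1/6) = -0.408248

√[5·1!1!3!/6! · 1!1!3!1!3!1!] = √(3/2)
  +(−1)^0/∏(0,1,1,3,0,0)! = 1/6  (running 1/6)
  +(−1)^1/∏(1,0,0,2,1,1)! = -1/2  (running -1/3)
⟨..|..⟩ = √(3/2)·(-1/3) = -0.408248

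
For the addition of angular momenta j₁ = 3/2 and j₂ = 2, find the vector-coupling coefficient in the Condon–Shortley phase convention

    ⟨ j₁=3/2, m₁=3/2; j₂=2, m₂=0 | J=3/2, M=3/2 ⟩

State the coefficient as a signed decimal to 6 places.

+0.447214  (= +√(1/5))

triangle: 2!×1!×2!/6! = 4/720
(j±m)!: 3!×0!×2!×2!×3!×0! = 144
prefactor² = (2J+1)×Δ×N² = 16/5
  k=0: +1/(0!×2!×0!×2!×1!×0!) = 1/4
Σ = 1/4  ⇒  CG² = 16/5×1/4² = 1/5
CG = +√(1/5) = +0.447214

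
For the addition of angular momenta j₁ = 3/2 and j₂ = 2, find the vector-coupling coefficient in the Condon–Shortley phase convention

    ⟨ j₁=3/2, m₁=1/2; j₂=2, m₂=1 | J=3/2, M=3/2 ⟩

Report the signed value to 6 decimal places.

-0.632456

triangle: 2!·1!·2!/6! = 4/720
(j±m)!: 2!·1!·3!·1!·3!·0! = 72
prefactor² = (2J+1)·Δ·N² = 8/5
  k=1: −1/(1!·1!·0!·2!·1!·0!) = -1/2
Σ = -1/2  ⇒  CG² = 8/5·(-1/2)² = 2/5
CG = −√(2/5) = -0.632456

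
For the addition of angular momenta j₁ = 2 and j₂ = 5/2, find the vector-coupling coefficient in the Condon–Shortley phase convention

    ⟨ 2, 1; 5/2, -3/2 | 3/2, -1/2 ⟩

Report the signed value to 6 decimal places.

triangle: 3!×1!×2!/7! = 12/5040
(j±m)!: 3!×1!×1!×4!×1!×2! = 288
prefactor² = (2J+1)×Δ×N² = 96/35
  k=0: +1/(0!×3!×1!×1!×0!×1!) = 1/6
  k=1: −1/(1!×2!×0!×0!×1!×2!) = -1/4
Σ = -1/12  ⇒  CG² = 96/35×(-1/12)² = 2/105
CG = −√(2/105) = -0.138013

−√(2/105) ≈ -0.138013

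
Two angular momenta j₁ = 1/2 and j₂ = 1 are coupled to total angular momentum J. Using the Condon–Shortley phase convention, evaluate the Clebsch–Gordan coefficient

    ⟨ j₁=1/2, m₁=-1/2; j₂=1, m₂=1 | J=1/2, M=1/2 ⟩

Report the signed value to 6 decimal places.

−√(2/3) ≈ -0.816497

triangle: 1!×0!×1!/3! = 1/6
(j±m)!: 0!×1!×2!×0!×1!×0! = 2
prefactor² = (2J+1)×Δ×N² = 2/3
  k=1: −1/(1!×0!×0!×1!×0!×0!) = -1
Σ = -1  ⇒  CG² = 2/3×(-1)² = 2/3
CG = −√(2/3) = -0.816497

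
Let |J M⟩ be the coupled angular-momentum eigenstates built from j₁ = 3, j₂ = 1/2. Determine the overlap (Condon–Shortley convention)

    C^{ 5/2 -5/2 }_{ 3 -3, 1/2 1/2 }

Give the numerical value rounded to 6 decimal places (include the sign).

√[6·1!5!0!/7! · 0!6!1!0!0!5!] = √(86400/7)
  +(−1)^1/∏(1,0,5,0,0,0)! = -1/120  (running -1/120)
⟨..|..⟩ = √(86400/7)·(-1/120) = -0.925820

-0.925820  (= −√(6/7))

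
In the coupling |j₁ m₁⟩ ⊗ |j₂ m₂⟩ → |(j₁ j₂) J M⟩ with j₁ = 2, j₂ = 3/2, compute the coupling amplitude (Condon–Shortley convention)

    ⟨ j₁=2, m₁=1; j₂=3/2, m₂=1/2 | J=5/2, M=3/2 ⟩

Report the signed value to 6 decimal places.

+√(1/35) ≈ +0.169031

j₁+j₂−J=1  J+j₁−j₂=3  J−j₁+j₂=2  j₁+j₂+J+1=7
(j₁±m₁, j₂±m₂, J±M) = (3,1,2,1,4,1)
P² = 144/35
sum k=0..1:
  [0] +1/4 = 1/4
  [1] −1/6 = -1/6
S = 1/12
C² = P²·S² = 1/35 ; C = +0.169031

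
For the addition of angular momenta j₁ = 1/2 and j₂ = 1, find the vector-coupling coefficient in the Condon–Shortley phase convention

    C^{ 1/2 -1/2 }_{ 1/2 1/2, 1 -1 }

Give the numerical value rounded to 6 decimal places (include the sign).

+√(2/3) ≈ +0.816497

√[2·1!0!1!/3! · 1!0!0!2!0!1!] = √(2/3)
  +(−1)^0/∏(0,1,0,0,0,1)! = 1  (running 1)
⟨..|..⟩ = √(2/3)·(1) = +0.816497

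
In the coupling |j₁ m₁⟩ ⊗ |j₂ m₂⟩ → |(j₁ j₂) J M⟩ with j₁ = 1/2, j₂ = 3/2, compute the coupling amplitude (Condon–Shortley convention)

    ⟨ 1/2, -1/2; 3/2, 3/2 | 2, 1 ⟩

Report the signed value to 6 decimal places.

+0.500000

triangle: 0!·1!·3!/5! = 6/120
(j±m)!: 0!·1!·3!·0!·3!·1! = 36
prefactor² = (2J+1)·Δ·N² = 9
  k=0: +1/(0!·0!·1!·3!·0!·0!) = 1/6
Σ = 1/6  ⇒  CG² = 9·1/6² = 1/4
CG = +√(1/4) = +0.500000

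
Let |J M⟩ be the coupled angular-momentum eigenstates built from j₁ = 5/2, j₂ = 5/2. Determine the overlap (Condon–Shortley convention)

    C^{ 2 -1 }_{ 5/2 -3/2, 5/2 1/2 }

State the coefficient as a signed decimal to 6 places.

+√(1/7) = +0.377964

triangle: 3!*2!*2!/8! = 24/40320
(j±m)!: 1!*4!*3!*2!*1!*3! = 1728
prefactor² = (2J+1)*Δ*N² = 36/7
  k=2: +1/(2!*1!*2!*1!*0!*1!) = 1/4
  k=3: −1/(3!*0!*1!*0!*1!*2!) = -1/12
Σ = 1/6  ⇒  CG² = 36/7*1/6² = 1/7
CG = +√(1/7) = +0.377964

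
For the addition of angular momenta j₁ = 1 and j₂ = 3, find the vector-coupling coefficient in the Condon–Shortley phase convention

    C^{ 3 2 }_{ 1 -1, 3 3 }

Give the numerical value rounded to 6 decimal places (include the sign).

−√(1/4) ≈ -0.500000

√[7·1!1!5!/8! · 0!2!6!0!5!1!] = √(3600)
  +(−1)^1/∏(1,0,1,5,0,0)! = -1/120  (running -1/120)
⟨..|..⟩ = √(3600)·(-1/120) = -0.500000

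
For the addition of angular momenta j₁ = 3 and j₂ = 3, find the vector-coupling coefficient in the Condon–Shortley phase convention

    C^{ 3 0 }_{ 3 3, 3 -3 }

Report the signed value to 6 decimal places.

triangle: 3!×3!×3!/10! = 216/3628800
(j±m)!: 6!×0!×0!×6!×3!×3! = 18662400
prefactor² = (2J+1)×Δ×N² = 7776
  k=0: +1/(0!×3!×0!×0!×3!×3!) = 1/216
Σ = 1/216  ⇒  CG² = 7776×1/216² = 1/6
CG = +√(1/6) = +0.408248

+√(1/6) ≈ +0.408248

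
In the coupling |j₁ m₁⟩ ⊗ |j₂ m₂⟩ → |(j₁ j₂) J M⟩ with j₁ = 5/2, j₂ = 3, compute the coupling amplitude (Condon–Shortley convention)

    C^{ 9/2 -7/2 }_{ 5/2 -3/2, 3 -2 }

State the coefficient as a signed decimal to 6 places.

triangle: 1!×4!×5!/11! = 2880/39916800
(j±m)!: 1!×4!×1!×5!×1!×8! = 116121600
prefactor² = (2J+1)×Δ×N² = 921600/11
  k=0: +1/(0!×1!×4!×1!×0!×4!) = 1/576
  k=1: −1/(1!×0!×3!×0!×1!×5!) = -1/720
Σ = 1/2880  ⇒  CG² = 921600/11×1/2880² = 1/99
CG = +√(1/99) = +0.100504

+√(1/99) ≈ +0.100504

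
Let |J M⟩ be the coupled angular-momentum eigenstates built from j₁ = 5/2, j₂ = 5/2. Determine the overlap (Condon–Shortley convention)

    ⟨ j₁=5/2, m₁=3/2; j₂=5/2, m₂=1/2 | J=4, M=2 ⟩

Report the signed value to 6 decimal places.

+0.422577  (= +√(5/28))

j₁+j₂−J=1  J+j₁−j₂=4  J−j₁+j₂=4  j₁+j₂+J+1=10
(j₁±m₁, j₂±m₂, J±M) = (4,1,3,2,6,2)
P² = 20736/35
sum k=0..1:
  [0] +1/36 = 1/36
  [1] −1/96 = -1/96
S = 5/288
C² = P²·S² = 5/28 ; C = +0.422577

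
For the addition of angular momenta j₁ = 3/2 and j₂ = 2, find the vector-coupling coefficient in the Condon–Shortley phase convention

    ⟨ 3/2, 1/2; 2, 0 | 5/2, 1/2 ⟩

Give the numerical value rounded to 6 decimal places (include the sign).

√[6·1!2!3!/7! · 2!1!2!2!3!2!] = √(48/35)
  +(−1)^0/∏(0,1,1,2,1,1)! = 1/2  (running 1/2)
  +(−1)^1/∏(1,0,0,1,2,2)! = -1/4  (running 1/4)
⟨..|..⟩ = √(48/35)·(1/4) = +0.292770

+0.292770  (= +√(3/35))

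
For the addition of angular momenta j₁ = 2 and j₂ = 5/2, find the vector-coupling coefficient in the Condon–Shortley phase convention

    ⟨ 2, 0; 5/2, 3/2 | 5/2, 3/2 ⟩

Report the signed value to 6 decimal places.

−√(1/70) = -0.119523

√[6·2!2!3!/8! · 2!2!4!1!4!1!] = √(288/35)
  +(−1)^1/∏(1,1,1,3,1,0)! = -1/6  (running -1/6)
  +(−1)^2/∏(2,0,0,2,2,1)! = 1/8  (running -1/24)
⟨..|..⟩ = √(288/35)·(-1/24) = -0.119523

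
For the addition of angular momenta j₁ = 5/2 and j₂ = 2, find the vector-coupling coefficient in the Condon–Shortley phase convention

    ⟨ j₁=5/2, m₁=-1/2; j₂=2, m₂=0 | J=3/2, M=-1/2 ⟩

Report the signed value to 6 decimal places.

j₁+j₂−J=3  J+j₁−j₂=2  J−j₁+j₂=1  j₁+j₂+J+1=7
(j₁±m₁, j₂±m₂, J±M) = (2,3,2,2,1,2)
P² = 32/35
sum k=1..2:
  [1] −1/4 = -1/4
  [2] +1/2 = 1/2
S = 1/4
C² = P²·S² = 2/35 ; C = +0.239046

+0.239046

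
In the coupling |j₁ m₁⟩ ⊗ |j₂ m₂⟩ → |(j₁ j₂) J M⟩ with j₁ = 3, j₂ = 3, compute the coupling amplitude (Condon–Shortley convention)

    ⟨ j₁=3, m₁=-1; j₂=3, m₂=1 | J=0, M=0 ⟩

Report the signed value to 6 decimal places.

+√(1/7) = +0.377964

triangle: 6!×0!×0!/7! = 720/5040
(j±m)!: 2!×4!×4!×2!×0!×0! = 2304
prefactor² = (2J+1)×Δ×N² = 2304/7
  k=4: +1/(4!×2!×0!×0!×0!×0!) = 1/48
Σ = 1/48  ⇒  CG² = 2304/7×1/48² = 1/7
CG = +√(1/7) = +0.377964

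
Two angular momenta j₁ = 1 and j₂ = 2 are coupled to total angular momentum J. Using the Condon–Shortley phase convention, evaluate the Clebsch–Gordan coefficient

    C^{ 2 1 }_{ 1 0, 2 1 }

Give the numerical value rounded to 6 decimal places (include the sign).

−√(1/6) ≈ -0.408248

j₁+j₂−J=1  J+j₁−j₂=1  J−j₁+j₂=3  j₁+j₂+J+1=6
(j₁±m₁, j₂±m₂, J±M) = (1,1,3,1,3,1)
P² = 3/2
sum k=0..1:
  [0] +1/6 = 1/6
  [1] −1/2 = -1/2
S = -1/3
C² = P²·S² = 1/6 ; C = -0.408248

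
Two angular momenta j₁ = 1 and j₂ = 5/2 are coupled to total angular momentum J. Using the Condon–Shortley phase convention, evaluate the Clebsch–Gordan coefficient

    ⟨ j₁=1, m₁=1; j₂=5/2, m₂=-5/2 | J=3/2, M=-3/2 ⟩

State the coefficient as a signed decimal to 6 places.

+√(2/3) = +0.816497

triangle: 2!*0!*3!/6! = 12/720
(j±m)!: 2!*0!*0!*5!*0!*3! = 1440
prefactor² = (2J+1)*Δ*N² = 96
  k=0: +1/(0!*2!*0!*0!*0!*3!) = 1/12
Σ = 1/12  ⇒  CG² = 96*1/12² = 2/3
CG = +√(2/3) = +0.816497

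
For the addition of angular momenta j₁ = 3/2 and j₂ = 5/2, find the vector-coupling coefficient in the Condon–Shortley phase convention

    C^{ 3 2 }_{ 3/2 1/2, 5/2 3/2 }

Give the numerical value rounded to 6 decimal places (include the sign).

−√(1/12) ≈ -0.288675

√[7·1!2!4!/8! · 2!1!4!1!5!1!] = √(48)
  +(−1)^0/∏(0,1,1,4,1,0)! = 1/24  (running 1/24)
  +(−1)^1/∏(1,0,0,3,2,1)! = -1/12  (running -1/24)
⟨..|..⟩ = √(48)·(-1/24) = -0.288675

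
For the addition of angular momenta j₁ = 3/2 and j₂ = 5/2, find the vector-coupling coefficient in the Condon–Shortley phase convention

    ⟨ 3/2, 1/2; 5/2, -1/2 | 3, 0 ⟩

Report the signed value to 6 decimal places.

√[7·1!2!4!/8! · 2!1!2!3!3!3!] = √(36/5)
  +(−1)^0/∏(0,1,1,2,1,2)! = 1/4  (running 1/4)
  +(−1)^1/∏(1,0,0,1,2,3)! = -1/12  (running 1/6)
⟨..|..⟩ = √(36/5)·(1/6) = +0.447214

+0.447214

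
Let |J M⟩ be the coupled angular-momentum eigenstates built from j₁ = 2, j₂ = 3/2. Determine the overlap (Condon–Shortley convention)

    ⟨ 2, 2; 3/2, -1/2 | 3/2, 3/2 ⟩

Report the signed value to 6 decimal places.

+√(2/5) = +0.632456

j₁+j₂−J=2  J+j₁−j₂=2  J−j₁+j₂=1  j₁+j₂+J+1=6
(j₁±m₁, j₂±m₂, J±M) = (4,0,1,2,3,0)
P² = 32/5
sum k=0..0:
  [0] +1/4 = 1/4
S = 1/4
C² = P²·S² = 2/5 ; C = +0.632456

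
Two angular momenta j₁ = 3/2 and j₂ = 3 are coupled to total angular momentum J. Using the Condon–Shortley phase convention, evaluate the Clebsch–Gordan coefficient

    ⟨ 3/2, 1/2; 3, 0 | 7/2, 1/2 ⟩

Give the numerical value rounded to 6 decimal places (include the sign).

√[8·1!2!5!/9! · 2!1!3!3!4!3!] = √(384/7)
  +(−1)^0/∏(0,1,1,3,1,2)! = 1/12  (running 1/12)
  +(−1)^1/∏(1,0,0,2,2,3)! = -1/24  (running 1/24)
⟨..|..⟩ = √(384/7)·(1/24) = +0.308607

+0.308607  (= +√(2/21))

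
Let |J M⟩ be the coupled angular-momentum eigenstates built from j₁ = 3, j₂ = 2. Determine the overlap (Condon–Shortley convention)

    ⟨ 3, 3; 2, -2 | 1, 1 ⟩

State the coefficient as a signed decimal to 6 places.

+0.654654

j₁+j₂−J=4  J+j₁−j₂=2  J−j₁+j₂=0  j₁+j₂+J+1=7
(j₁±m₁, j₂±m₂, J±M) = (6,0,0,4,2,0)
P² = 6912/7
sum k=0..0:
  [0] +1/48 = 1/48
S = 1/48
C² = P²·S² = 3/7 ; C = +0.654654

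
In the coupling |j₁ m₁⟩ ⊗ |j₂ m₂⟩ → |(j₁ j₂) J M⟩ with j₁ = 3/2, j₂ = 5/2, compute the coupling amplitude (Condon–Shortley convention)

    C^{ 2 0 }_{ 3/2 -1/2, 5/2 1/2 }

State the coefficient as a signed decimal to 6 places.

√[5·2!1!3!/7! · 1!2!3!2!2!2!] = √(8/7)
  +(−1)^1/∏(1,1,1,2,0,1)! = -1/2  (running -1/2)
  +(−1)^2/∏(2,0,0,1,1,2)! = 1/4  (running -1/4)
⟨..|..⟩ = √(8/7)·(-1/4) = -0.267261

−√(1/14) ≈ -0.267261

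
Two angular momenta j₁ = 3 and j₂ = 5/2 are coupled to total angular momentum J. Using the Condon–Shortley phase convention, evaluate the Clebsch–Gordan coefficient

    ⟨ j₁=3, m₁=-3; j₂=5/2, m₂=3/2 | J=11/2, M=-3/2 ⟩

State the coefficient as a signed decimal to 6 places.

triangle: 0!·6!·5!/12! = 86400/479001600
(j±m)!: 0!·6!·4!·1!·4!·7! = 2090188800
prefactor² = (2J+1)·Δ·N² = 49766400/11
  k=0: +1/(0!·0!·6!·4!·0!·1!) = 1/17280
Σ = 1/17280  ⇒  CG² = 49766400/11·1/17280² = 1/66
CG = +√(1/66) = +0.123091

+0.123091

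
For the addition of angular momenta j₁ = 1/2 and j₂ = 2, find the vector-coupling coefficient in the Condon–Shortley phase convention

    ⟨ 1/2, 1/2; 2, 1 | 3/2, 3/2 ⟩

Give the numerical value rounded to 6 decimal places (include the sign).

triangle: 1!*0!*3!/5! = 6/120
(j±m)!: 1!*0!*3!*1!*3!*0! = 36
prefactor² = (2J+1)*Δ*N² = 36/5
  k=0: +1/(0!*1!*0!*3!*0!*0!) = 1/6
Σ = 1/6  ⇒  CG² = 36/5*1/6² = 1/5
CG = +√(1/5) = +0.447214

+0.447214  (= +√(1/5))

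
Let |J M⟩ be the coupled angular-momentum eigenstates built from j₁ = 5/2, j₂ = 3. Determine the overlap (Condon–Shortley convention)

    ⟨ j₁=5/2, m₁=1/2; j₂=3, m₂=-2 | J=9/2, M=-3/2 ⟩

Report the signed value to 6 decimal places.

+0.604815  (= +√(169/462))

√[10·1!4!5!/11! · 3!2!1!5!3!6!] = √(345600/77)
  +(−1)^0/∏(0,1,2,1,2,4)! = 1/96  (running 1/96)
  +(−1)^1/∏(1,0,1,0,3,5)! = -1/720  (running 13/1440)
⟨..|..⟩ = √(345600/77)·(13/1440) = +0.604815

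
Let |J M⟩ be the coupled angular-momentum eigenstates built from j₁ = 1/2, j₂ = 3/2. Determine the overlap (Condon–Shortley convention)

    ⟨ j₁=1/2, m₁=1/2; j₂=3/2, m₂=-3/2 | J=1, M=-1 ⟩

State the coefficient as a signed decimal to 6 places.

+√(3/4) ≈ +0.866025

triangle: 1!*0!*2!/4! = 2/24
(j±m)!: 1!*0!*0!*3!*0!*2! = 12
prefactor² = (2J+1)*Δ*N² = 3
  k=0: +1/(0!*1!*0!*0!*0!*2!) = 1/2
Σ = 1/2  ⇒  CG² = 3*1/2² = 3/4
CG = +√(3/4) = +0.866025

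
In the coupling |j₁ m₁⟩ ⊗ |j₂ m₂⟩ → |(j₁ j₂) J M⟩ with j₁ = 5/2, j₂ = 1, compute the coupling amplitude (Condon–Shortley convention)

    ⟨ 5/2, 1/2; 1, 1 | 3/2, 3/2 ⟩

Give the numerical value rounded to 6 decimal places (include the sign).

+0.258199

j₁+j₂−J=2  J+j₁−j₂=3  J−j₁+j₂=0  j₁+j₂+J+1=6
(j₁±m₁, j₂±m₂, J±M) = (3,2,2,0,3,0)
P² = 48/5
sum k=2..2:
  [2] +1/12 = 1/12
S = 1/12
C² = P²·S² = 1/15 ; C = +0.258199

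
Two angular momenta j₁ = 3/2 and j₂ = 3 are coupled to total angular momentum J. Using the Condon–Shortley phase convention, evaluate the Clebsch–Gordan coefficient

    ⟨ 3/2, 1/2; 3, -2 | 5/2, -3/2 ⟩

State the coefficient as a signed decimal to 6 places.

+0.267261

√[6·2!1!4!/8! · 2!1!1!5!1!4!] = √(288/7)
  +(−1)^0/∏(0,2,1,1,0,3)! = 1/12  (running 1/12)
  +(−1)^1/∏(1,1,0,0,1,4)! = -1/24  (running 1/24)
⟨..|..⟩ = √(288/7)·(1/24) = +0.267261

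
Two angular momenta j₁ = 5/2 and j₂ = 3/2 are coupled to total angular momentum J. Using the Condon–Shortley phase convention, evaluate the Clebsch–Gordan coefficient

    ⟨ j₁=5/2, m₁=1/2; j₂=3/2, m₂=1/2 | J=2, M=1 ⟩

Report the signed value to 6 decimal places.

−√(25/84) ≈ -0.545545

√[5·2!3!1!/7! · 3!2!2!1!3!1!] = √(12/7)
  +(−1)^1/∏(1,1,1,1,2,0)! = -1/2  (running -1/2)
  +(−1)^2/∏(2,0,0,0,3,1)! = 1/12  (running -5/12)
⟨..|..⟩ = √(12/7)·(-5/12) = -0.545545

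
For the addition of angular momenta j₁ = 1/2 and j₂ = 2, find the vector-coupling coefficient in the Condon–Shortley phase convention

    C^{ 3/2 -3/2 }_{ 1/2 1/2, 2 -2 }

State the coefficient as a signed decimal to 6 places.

+√(4/5) = +0.894427

triangle: 1!*0!*3!/5! = 6/120
(j±m)!: 1!*0!*0!*4!*0!*3! = 144
prefactor² = (2J+1)*Δ*N² = 144/5
  k=0: +1/(0!*1!*0!*0!*0!*3!) = 1/6
Σ = 1/6  ⇒  CG² = 144/5*1/6² = 4/5
CG = +√(4/5) = +0.894427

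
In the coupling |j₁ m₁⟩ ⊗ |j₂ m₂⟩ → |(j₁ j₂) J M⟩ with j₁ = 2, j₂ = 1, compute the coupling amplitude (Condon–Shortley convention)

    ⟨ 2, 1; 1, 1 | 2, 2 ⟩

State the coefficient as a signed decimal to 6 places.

j₁+j₂−J=1  J+j₁−j₂=3  J−j₁+j₂=1  j₁+j₂+J+1=6
(j₁±m₁, j₂±m₂, J±M) = (3,1,2,0,4,0)
P² = 12
sum k=1..1:
  [1] −1/6 = -1/6
S = -1/6
C² = P²·S² = 1/3 ; C = -0.577350

−√(1/3) = -0.577350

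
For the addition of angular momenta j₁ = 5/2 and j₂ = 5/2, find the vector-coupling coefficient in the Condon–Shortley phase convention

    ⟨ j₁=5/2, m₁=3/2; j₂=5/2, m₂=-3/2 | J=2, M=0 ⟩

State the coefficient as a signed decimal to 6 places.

+0.109109  (= +√(1/84))

triangle: 3!×2!×2!/8! = 24/40320
(j±m)!: 4!×1!×1!×4!×2!×2! = 2304
prefactor² = (2J+1)×Δ×N² = 48/7
  k=0: +1/(0!×3!×1!×1!×1!×1!) = 1/6
  k=1: −1/(1!×2!×0!×0!×2!×2!) = -1/8
Σ = 1/24  ⇒  CG² = 48/7×1/24² = 1/84
CG = +√(1/84) = +0.109109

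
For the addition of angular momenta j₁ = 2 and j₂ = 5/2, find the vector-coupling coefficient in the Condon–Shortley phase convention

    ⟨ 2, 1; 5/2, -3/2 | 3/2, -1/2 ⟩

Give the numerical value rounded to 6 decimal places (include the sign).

−√(2/105) ≈ -0.138013

triangle: 3!×1!×2!/7! = 12/5040
(j±m)!: 3!×1!×1!×4!×1!×2! = 288
prefactor² = (2J+1)×Δ×N² = 96/35
  k=0: +1/(0!×3!×1!×1!×0!×1!) = 1/6
  k=1: −1/(1!×2!×0!×0!×1!×2!) = -1/4
Σ = -1/12  ⇒  CG² = 96/35×(-1/12)² = 2/105
CG = −√(2/105) = -0.138013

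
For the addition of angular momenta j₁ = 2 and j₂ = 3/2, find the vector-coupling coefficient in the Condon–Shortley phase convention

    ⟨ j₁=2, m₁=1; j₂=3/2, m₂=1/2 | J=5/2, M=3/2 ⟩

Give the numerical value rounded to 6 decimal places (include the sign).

√[6·1!3!2!/7! · 3!1!2!1!4!1!] = √(144/35)
  +(−1)^0/∏(0,1,1,2,2,0)! = 1/4  (running 1/4)
  +(−1)^1/∏(1,0,0,1,3,1)! = -1/6  (running 1/12)
⟨..|..⟩ = √(144/35)·(1/12) = +0.169031

+0.169031  (= +√(1/35))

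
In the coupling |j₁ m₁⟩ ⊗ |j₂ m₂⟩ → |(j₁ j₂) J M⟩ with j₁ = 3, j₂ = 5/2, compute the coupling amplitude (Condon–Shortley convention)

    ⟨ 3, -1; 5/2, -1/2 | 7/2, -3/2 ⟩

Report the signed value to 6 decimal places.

triangle: 2!*4!*3!/10! = 288/3628800
(j±m)!: 2!*4!*2!*3!*2!*5! = 138240
prefactor² = (2J+1)*Δ*N² = 3072/35
  k=0: +1/(0!*2!*4!*2!*0!*1!) = 1/96
  k=1: −1/(1!*1!*3!*1!*1!*2!) = -1/12
  k=2: +1/(2!*0!*2!*0!*2!*3!) = 1/48
Σ = -5/96  ⇒  CG² = 3072/35*(-5/96)² = 5/21
CG = −√(5/21) = -0.487950

-0.487950  (= −√(5/21))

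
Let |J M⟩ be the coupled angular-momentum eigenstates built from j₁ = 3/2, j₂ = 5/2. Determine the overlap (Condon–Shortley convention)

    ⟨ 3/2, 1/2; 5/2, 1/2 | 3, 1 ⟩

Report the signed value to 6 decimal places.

+√(1/60) = +0.129099

triangle: 1!×2!×4!/8! = 48/40320
(j±m)!: 2!×1!×3!×2!×4!×2! = 1152
prefactor² = (2J+1)×Δ×N² = 48/5
  k=0: +1/(0!×1!×1!×3!×1!×1!) = 1/6
  k=1: −1/(1!×0!×0!×2!×2!×2!) = -1/8
Σ = 1/24  ⇒  CG² = 48/5×1/24² = 1/60
CG = +√(1/60) = +0.129099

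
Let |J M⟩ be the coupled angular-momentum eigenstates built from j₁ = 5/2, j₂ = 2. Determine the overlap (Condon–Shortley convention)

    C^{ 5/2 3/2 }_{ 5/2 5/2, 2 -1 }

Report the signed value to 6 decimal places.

+0.654654

j₁+j₂−J=2  J+j₁−j₂=3  J−j₁+j₂=2  j₁+j₂+J+1=8
(j₁±m₁, j₂±m₂, J±M) = (5,0,1,3,4,1)
P² = 432/7
sum k=0..0:
  [0] +1/12 = 1/12
S = 1/12
C² = P²·S² = 3/7 ; C = +0.654654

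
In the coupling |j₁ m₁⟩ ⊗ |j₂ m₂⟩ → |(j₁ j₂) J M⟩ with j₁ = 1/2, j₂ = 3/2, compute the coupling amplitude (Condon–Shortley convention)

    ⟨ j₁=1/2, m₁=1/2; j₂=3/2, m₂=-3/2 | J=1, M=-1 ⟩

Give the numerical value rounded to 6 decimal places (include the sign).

j₁+j₂−J=1  J+j₁−j₂=0  J−j₁+j₂=2  j₁+j₂+J+1=4
(j₁±m₁, j₂±m₂, J±M) = (1,0,0,3,0,2)
P² = 3
sum k=0..0:
  [0] +1/2 = 1/2
S = 1/2
C² = P²·S² = 3/4 ; C = +0.866025

+0.866025  (= +√(3/4))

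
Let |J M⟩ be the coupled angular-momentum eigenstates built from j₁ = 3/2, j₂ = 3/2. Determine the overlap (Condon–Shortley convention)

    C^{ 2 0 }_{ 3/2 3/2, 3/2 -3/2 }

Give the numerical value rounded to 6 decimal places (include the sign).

√[5·1!2!2!/6! · 3!0!0!3!2!2!] = √(4)
  +(−1)^0/∏(0,1,0,0,2,2)! = 1/4  (running 1/4)
⟨..|..⟩ = √(4)·(1/4) = +0.500000

+0.500000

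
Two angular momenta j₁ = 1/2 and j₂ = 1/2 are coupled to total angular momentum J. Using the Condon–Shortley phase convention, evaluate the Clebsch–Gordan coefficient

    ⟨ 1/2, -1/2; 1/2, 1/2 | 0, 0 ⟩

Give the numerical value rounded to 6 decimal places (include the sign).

triangle: 1!×0!×0!/2! = 1/2
(j±m)!: 0!×1!×1!×0!×0!×0! = 1
prefactor² = (2J+1)×Δ×N² = 1/2
  k=1: −1/(1!×0!×0!×0!×0!×0!) = -1
Σ = -1  ⇒  CG² = 1/2×(-1)² = 1/2
CG = −√(1/2) = -0.707107

−√(1/2) = -0.707107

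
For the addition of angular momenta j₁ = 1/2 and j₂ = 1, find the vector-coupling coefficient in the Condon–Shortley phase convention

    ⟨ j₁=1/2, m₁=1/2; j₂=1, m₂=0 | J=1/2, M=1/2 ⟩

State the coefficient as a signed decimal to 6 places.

+√(1/3) ≈ +0.577350

√[2·1!0!1!/3! · 1!0!1!1!1!0!] = √(1/3)
  +(−1)^0/∏(0,1,0,1,0,0)! = 1  (running 1)
⟨..|..⟩ = √(1/3)·(1) = +0.577350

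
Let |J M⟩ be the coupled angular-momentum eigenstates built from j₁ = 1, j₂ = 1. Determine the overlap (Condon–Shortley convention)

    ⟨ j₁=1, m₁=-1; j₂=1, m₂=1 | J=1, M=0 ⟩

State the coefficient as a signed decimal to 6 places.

-0.707107  (= −√(1/2))

√[3·1!1!1!/4! · 0!2!2!0!1!1!] = √(1/2)
  +(−1)^1/∏(1,0,1,1,0,0)! = -1  (running -1)
⟨..|..⟩ = √(1/2)·(-1) = -0.707107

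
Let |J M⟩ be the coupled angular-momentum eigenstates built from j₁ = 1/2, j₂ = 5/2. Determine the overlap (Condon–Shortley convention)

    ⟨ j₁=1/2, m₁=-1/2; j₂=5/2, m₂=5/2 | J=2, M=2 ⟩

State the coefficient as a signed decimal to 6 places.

-0.912871  (= −√(5/6))

triangle: 1!·0!·4!/6! = 24/720
(j±m)!: 0!·1!·5!·0!·4!·0! = 2880
prefactor² = (2J+1)·Δ·N² = 480
  k=1: −1/(1!·0!·0!·4!·0!·0!) = -1/24
Σ = -1/24  ⇒  CG² = 480·(-1/24)² = 5/6
CG = −√(5/6) = -0.912871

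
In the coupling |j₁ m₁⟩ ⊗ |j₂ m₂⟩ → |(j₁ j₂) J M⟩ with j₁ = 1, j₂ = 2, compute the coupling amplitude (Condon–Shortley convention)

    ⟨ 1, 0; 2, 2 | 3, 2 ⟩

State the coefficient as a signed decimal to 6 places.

+0.577350  (= +√(1/3))

√[7·0!2!4!/7! · 1!1!4!0!5!1!] = √(192)
  +(−1)^0/∏(0,0,1,4,1,0)! = 1/24  (running 1/24)
⟨..|..⟩ = √(192)·(1/24) = +0.577350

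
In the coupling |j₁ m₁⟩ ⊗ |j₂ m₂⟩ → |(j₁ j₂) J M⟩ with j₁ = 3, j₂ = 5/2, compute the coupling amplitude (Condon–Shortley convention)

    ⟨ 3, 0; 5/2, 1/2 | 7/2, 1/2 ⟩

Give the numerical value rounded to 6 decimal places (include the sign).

-0.436436

√[8·2!4!3!/10! · 3!3!3!2!4!3!] = √(6912/175)
  +(−1)^0/∏(0,2,3,3,1,0)! = 1/72  (running 1/72)
  +(−1)^1/∏(1,1,2,2,2,1)! = -1/8  (running -1/9)
  +(−1)^2/∏(2,0,1,1,3,2)! = 1/24  (running -5/72)
⟨..|..⟩ = √(6912/175)·(-5/72) = -0.436436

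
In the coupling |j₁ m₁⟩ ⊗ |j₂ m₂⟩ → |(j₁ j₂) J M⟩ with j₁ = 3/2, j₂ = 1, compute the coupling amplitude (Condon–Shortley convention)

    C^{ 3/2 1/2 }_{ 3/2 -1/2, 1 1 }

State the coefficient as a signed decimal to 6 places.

j₁+j₂−J=1  J+j₁−j₂=2  J−j₁+j₂=1  j₁+j₂+J+1=5
(j₁±m₁, j₂±m₂, J±M) = (1,2,2,0,2,1)
P² = 8/15
sum k=1..1:
  [1] −1/1 = -1
S = -1
C² = P²·S² = 8/15 ; C = -0.730297

-0.730297  (= −√(8/15))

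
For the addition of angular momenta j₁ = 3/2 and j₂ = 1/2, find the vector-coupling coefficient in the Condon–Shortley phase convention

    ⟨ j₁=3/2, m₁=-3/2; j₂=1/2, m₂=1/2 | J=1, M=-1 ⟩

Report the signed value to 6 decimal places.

−√(3/4) = -0.866025

j₁+j₂−J=1  J+j₁−j₂=2  J−j₁+j₂=0  j₁+j₂+J+1=4
(j₁±m₁, j₂±m₂, J±M) = (0,3,1,0,0,2)
P² = 3
sum k=1..1:
  [1] −1/2 = -1/2
S = -1/2
C² = P²·S² = 3/4 ; C = -0.866025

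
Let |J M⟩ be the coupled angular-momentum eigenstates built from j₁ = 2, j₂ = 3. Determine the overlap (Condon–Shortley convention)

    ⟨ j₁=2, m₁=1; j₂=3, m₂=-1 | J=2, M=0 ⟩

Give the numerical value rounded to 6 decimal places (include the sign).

triangle: 3!·1!·3!/8! = 36/40320
(j±m)!: 3!·1!·2!·4!·2!·2! = 1152
prefactor² = (2J+1)·Δ·N² = 36/7
  k=0: +1/(0!·3!·1!·2!·0!·1!) = 1/12
  k=1: −1/(1!·2!·0!·1!·1!·2!) = -1/4
Σ = -1/6  ⇒  CG² = 36/7·(-1/6)² = 1/7
CG = −√(1/7) = -0.377964

−√(1/7) ≈ -0.377964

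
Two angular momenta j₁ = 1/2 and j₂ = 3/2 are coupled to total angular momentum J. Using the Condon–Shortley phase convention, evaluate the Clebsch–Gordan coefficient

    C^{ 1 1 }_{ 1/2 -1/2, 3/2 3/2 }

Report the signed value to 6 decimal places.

-0.866025  (= −√(3/4))

j₁+j₂−J=1  J+j₁−j₂=0  J−j₁+j₂=2  j₁+j₂+J+1=4
(j₁±m₁, j₂±m₂, J±M) = (0,1,3,0,2,0)
P² = 3
sum k=1..1:
  [1] −1/2 = -1/2
S = -1/2
C² = P²·S² = 3/4 ; C = -0.866025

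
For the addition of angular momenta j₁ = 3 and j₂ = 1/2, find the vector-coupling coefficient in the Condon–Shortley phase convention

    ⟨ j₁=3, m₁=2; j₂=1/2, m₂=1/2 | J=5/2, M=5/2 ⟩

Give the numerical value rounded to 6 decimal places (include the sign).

j₁+j₂−J=1  J+j₁−j₂=5  J−j₁+j₂=0  j₁+j₂+J+1=7
(j₁±m₁, j₂±m₂, J±M) = (5,1,1,0,5,0)
P² = 14400/7
sum k=1..1:
  [1] −1/120 = -1/120
S = -1/120
C² = P²·S² = 1/7 ; C = -0.377964

-0.377964  (= −√(1/7))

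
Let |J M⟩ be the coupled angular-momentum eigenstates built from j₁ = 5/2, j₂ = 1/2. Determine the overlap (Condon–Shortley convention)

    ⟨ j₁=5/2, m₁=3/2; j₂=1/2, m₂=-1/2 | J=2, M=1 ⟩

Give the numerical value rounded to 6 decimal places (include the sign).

j₁+j₂−J=1  J+j₁−j₂=4  J−j₁+j₂=0  j₁+j₂+J+1=6
(j₁±m₁, j₂±m₂, J±M) = (4,1,0,1,3,1)
P² = 24
sum k=0..0:
  [0] +1/6 = 1/6
S = 1/6
C² = P²·S² = 2/3 ; C = +0.816497

+√(2/3) ≈ +0.816497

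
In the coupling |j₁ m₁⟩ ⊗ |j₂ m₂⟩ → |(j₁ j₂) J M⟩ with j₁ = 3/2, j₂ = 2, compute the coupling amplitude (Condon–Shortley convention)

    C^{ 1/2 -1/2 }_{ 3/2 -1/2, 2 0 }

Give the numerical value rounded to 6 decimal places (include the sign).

+√(1/5) = +0.447214

triangle: 3!×0!×1!/5! = 6/120
(j±m)!: 1!×2!×2!×2!×0!×1! = 8
prefactor² = (2J+1)×Δ×N² = 4/5
  k=2: +1/(2!×1!×0!×0!×0!×1!) = 1/2
Σ = 1/2  ⇒  CG² = 4/5×1/2² = 1/5
CG = +√(1/5) = +0.447214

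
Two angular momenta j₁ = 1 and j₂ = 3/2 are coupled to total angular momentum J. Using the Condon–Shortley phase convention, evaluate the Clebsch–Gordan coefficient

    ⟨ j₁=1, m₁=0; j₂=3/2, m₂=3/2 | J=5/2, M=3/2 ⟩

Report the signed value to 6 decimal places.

j₁+j₂−J=0  J+j₁−j₂=2  J−j₁+j₂=3  j₁+j₂+J+1=6
(j₁±m₁, j₂±m₂, J±M) = (1,1,3,0,4,1)
P² = 72/5
sum k=0..0:
  [0] +1/6 = 1/6
S = 1/6
C² = P²·S² = 2/5 ; C = +0.632456

+0.632456  (= +√(2/5))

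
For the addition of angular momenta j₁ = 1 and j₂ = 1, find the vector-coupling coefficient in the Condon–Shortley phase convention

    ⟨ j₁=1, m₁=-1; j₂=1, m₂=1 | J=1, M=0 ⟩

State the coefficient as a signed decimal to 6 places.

-0.707107  (= −√(1/2))

√[3·1!1!1!/4! · 0!2!2!0!1!1!] = √(1/2)
  +(−1)^1/∏(1,0,1,1,0,0)! = -1  (running -1)
⟨..|..⟩ = √(1/2)·(-1) = -0.707107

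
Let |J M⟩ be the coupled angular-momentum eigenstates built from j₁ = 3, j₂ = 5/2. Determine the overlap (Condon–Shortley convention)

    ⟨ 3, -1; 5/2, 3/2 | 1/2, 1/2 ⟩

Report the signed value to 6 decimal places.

√[2·5!1!0!/7! · 2!4!4!1!1!0!] = √(384/7)
  +(−1)^4/∏(4,1,0,0,1,0)! = 1/24  (running 1/24)
⟨..|..⟩ = √(384/7)·(1/24) = +0.308607

+√(2/21) = +0.308607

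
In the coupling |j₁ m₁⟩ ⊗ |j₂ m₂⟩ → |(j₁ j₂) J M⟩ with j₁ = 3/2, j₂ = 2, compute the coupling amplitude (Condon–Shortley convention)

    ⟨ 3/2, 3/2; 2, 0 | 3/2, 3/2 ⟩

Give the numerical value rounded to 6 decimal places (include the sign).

√[4·2!1!2!/6! · 3!0!2!2!3!0!] = √(16/5)
  +(−1)^0/∏(0,2,0,2,1,0)! = 1/4  (running 1/4)
⟨..|..⟩ = √(16/5)·(1/4) = +0.447214

+√(1/5) = +0.447214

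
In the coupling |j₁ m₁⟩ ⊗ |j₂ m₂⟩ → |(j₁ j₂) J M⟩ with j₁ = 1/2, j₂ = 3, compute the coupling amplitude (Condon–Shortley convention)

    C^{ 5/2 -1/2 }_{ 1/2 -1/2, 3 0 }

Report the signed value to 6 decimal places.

triangle: 1!×0!×5!/7! = 120/5040
(j±m)!: 0!×1!×3!×3!×2!×3! = 432
prefactor² = (2J+1)×Δ×N² = 432/7
  k=1: −1/(1!×0!×0!×2!×0!×3!) = -1/12
Σ = -1/12  ⇒  CG² = 432/7×(-1/12)² = 3/7
CG = −√(3/7) = -0.654654

−√(3/7) ≈ -0.654654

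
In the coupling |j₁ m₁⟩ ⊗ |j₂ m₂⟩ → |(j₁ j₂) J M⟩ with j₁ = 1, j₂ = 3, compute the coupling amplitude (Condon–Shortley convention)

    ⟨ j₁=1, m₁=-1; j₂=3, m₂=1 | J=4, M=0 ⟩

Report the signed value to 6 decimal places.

+0.462910  (= +√(3/14))

√[9·0!2!6!/9! · 0!2!4!2!4!4!] = √(13824/7)
  +(−1)^0/∏(0,0,2,4,0,2)! = 1/96  (running 1/96)
⟨..|..⟩ = √(13824/7)·(1/96) = +0.462910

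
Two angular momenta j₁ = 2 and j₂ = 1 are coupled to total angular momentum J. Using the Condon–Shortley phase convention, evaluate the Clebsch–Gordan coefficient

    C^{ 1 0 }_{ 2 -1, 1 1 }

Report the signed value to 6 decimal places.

triangle: 2!*2!*0!/5! = 4/120
(j±m)!: 1!*3!*2!*0!*1!*1! = 12
prefactor² = (2J+1)*Δ*N² = 6/5
  k=2: +1/(2!*0!*1!*0!*1!*0!) = 1/2
Σ = 1/2  ⇒  CG² = 6/5*1/2² = 3/10
CG = +√(3/10) = +0.547723

+√(3/10) = +0.547723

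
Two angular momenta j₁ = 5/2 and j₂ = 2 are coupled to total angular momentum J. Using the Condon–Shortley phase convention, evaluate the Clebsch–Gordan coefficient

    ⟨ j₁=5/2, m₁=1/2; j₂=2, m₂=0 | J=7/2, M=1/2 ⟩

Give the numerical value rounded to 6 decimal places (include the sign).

triangle: 1!*4!*3!/9! = 144/362880
(j±m)!: 3!*2!*2!*2!*4!*3! = 6912
prefactor² = (2J+1)*Δ*N² = 768/35
  k=0: +1/(0!*1!*2!*2!*2!*1!) = 1/8
  k=1: −1/(1!*0!*1!*1!*3!*2!) = -1/12
Σ = 1/24  ⇒  CG² = 768/35*1/24² = 4/105
CG = +√(4/105) = +0.195180

+√(4/105) = +0.195180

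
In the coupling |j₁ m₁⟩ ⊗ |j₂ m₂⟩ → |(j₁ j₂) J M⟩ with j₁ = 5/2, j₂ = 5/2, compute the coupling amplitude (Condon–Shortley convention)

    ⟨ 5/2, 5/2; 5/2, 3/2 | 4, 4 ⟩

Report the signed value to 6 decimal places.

j₁+j₂−J=1  J+j₁−j₂=4  J−j₁+j₂=4  j₁+j₂+J+1=10
(j₁±m₁, j₂±m₂, J±M) = (5,0,4,1,8,0)
P² = 165888
sum k=0..0:
  [0] +1/576 = 1/576
S = 1/576
C² = P²·S² = 1/2 ; C = +0.707107

+0.707107  (= +√(1/2))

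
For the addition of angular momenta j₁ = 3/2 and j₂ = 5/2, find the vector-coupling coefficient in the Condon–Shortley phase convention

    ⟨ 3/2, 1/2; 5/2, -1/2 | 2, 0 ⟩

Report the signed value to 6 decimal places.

√[5·2!1!3!/7! · 2!1!2!3!2!2!] = √(8/7)
  +(−1)^0/∏(0,2,1,2,0,1)! = 1/4  (running 1/4)
  +(−1)^1/∏(1,1,0,1,1,2)! = -1/2  (running -1/4)
⟨..|..⟩ = √(8/7)·(-1/4) = -0.267261

-0.267261  (= −√(1/14))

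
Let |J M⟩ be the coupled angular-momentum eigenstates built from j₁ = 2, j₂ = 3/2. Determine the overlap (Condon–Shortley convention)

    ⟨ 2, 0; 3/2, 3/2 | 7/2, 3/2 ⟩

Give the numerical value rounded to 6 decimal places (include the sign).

triangle: 0!*4!*3!/8! = 144/40320
(j±m)!: 2!*2!*3!*0!*5!*2! = 5760
prefactor² = (2J+1)*Δ*N² = 1152/7
  k=0: +1/(0!*0!*2!*3!*2!*0!) = 1/24
Σ = 1/24  ⇒  CG² = 1152/7*1/24² = 2/7
CG = +√(2/7) = +0.534522

+0.534522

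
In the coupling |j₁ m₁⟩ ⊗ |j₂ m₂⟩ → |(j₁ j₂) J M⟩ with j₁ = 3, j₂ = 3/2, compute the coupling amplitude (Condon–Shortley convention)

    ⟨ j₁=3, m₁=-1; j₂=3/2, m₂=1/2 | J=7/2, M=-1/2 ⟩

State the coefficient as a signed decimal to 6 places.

-0.534522

j₁+j₂−J=1  J+j₁−j₂=5  J−j₁+j₂=2  j₁+j₂+J+1=9
(j₁±m₁, j₂±m₂, J±M) = (2,4,2,1,3,4)
P² = 512/7
sum k=0..1:
  [0] +1/48 = 1/48
  [1] −1/12 = -1/12
S = -1/16
C² = P²·S² = 2/7 ; C = -0.534522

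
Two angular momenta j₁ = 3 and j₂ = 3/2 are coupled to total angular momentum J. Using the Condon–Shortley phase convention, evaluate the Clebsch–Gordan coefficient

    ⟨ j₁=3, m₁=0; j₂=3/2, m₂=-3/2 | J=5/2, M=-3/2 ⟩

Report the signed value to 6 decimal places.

triangle: 2!*4!*1!/8! = 48/40320
(j±m)!: 3!*3!*0!*3!*1!*4! = 5184
prefactor² = (2J+1)*Δ*N² = 1296/35
  k=0: +1/(0!*2!*3!*0!*1!*1!) = 1/12
Σ = 1/12  ⇒  CG² = 1296/35*1/12² = 9/35
CG = +√(9/35) = +0.507093

+√(9/35) = +0.507093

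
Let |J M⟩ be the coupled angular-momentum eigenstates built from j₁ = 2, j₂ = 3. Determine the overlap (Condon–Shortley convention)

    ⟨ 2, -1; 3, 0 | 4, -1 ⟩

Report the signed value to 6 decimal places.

-0.462910

√[9·1!3!5!/10! · 1!3!3!3!3!5!] = √(1944/7)
  +(−1)^0/∏(0,1,3,3,0,2)! = 1/72  (running 1/72)
  +(−1)^1/∏(1,0,2,2,1,3)! = -1/24  (running -1/36)
⟨..|..⟩ = √(1944/7)·(-1/36) = -0.462910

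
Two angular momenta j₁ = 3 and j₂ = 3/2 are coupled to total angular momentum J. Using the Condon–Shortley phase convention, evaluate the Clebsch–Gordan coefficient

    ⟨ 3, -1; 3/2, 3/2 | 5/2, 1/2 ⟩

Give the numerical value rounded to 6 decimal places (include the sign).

+0.621059

triangle: 2!·4!·1!/8! = 48/40320
(j±m)!: 2!·4!·3!·0!·3!·2! = 3456
prefactor² = (2J+1)·Δ·N² = 864/35
  k=2: +1/(2!·0!·2!·1!·2!·0!) = 1/8
Σ = 1/8  ⇒  CG² = 864/35·1/8² = 27/70
CG = +√(27/70) = +0.621059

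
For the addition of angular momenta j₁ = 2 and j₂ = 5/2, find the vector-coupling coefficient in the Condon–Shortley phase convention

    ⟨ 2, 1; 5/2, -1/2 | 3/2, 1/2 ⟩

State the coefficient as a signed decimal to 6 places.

−√(5/21) = -0.487950

triangle: 3!·1!·2!/7! = 12/5040
(j±m)!: 3!·1!·2!·3!·2!·1! = 144
prefactor² = (2J+1)·Δ·N² = 48/35
  k=0: +1/(0!·3!·1!·2!·0!·0!) = 1/12
  k=1: −1/(1!·2!·0!·1!·1!·1!) = -1/2
Σ = -5/12  ⇒  CG² = 48/35·(-5/12)² = 5/21
CG = −√(5/21) = -0.487950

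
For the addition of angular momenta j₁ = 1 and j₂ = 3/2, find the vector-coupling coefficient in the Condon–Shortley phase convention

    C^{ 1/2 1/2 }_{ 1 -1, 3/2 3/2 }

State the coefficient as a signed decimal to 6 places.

j₁+j₂−J=2  J+j₁−j₂=0  J−j₁+j₂=1  j₁+j₂+J+1=4
(j₁±m₁, j₂±m₂, J±M) = (0,2,3,0,1,0)
P² = 2
sum k=2..2:
  [2] +1/2 = 1/2
S = 1/2
C² = P²·S² = 1/2 ; C = +0.707107

+0.707107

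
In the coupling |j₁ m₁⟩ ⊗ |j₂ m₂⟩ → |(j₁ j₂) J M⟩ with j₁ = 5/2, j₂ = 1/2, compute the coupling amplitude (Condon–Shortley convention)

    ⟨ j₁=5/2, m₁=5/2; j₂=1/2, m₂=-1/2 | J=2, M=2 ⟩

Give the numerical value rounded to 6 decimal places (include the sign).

+√(5/6) ≈ +0.912871

j₁+j₂−J=1  J+j₁−j₂=4  J−j₁+j₂=0  j₁+j₂+J+1=6
(j₁±m₁, j₂±m₂, J±M) = (5,0,0,1,4,0)
P² = 480
sum k=0..0:
  [0] +1/24 = 1/24
S = 1/24
C² = P²·S² = 5/6 ; C = +0.912871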